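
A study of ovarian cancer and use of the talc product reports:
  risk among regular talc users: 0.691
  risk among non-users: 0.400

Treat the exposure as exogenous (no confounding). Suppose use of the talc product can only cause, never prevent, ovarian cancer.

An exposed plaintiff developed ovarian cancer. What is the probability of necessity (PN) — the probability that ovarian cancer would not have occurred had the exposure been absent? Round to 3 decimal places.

PN ≈ 0.421

Let p₁ = 0.691, p₀ = 0.4.
Under exogeneity and monotonicity, PN = (p₁ − p₀) / p₁.
PN = (0.691 − 0.4) / 0.691 = 0.291 / 0.691 ≈ 0.4211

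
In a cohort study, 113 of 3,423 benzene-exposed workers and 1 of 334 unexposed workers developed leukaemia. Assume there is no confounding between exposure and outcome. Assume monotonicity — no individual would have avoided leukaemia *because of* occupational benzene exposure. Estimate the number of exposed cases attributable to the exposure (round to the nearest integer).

p₁ = P(outcome | exposed) = 113/3423 = 0.033012
p₀ = P(outcome | unexposed) = 1/334 = 0.002994
PN = (p₁ − p₀)/p₁ = (0.033012 − 0.002994) / 0.033012 ≈ 0.90931.
Attributable cases ≈ PN × (exposed cases) = 0.90931 × 113 ≈ 102.75.

about 103 cases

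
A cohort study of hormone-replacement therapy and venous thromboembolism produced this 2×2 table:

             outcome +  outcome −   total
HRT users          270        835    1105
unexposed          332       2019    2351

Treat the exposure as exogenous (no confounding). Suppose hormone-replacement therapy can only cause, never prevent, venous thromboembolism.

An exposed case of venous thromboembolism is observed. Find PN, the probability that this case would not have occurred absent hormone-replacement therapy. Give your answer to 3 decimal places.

p₁ = P(outcome | exposed) = 270/1105 = 0.24434
p₀ = P(outcome | unexposed) = 332/2351 = 0.14122
Under exogeneity and monotonicity, PN = (p₁ − p₀)/p₁.
PN = (0.24434 − 0.14122) / 0.24434 ≈ 0.4221

PN ≈ 0.422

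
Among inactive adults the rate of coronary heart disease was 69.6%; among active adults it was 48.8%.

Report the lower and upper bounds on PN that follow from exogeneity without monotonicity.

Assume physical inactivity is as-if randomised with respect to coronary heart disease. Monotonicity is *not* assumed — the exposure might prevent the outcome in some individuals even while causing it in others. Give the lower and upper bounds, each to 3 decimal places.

0.299 ≤ PN ≤ 0.736

p₁ = 0.696, p₀ = 0.488.
Under exogeneity alone the bounds on PN are max{0,(p₁−p₀)/p₁} ≤ PN ≤ min{1,(1−p₀)/p₁}.
  lower = (p₁ − p₀)/p₁ = 0.208 / 0.696 ≈ 0.2989
  upper = min{1, (1 − p₀)/p₁} = 0.512 / 0.696 ≈ 0.7356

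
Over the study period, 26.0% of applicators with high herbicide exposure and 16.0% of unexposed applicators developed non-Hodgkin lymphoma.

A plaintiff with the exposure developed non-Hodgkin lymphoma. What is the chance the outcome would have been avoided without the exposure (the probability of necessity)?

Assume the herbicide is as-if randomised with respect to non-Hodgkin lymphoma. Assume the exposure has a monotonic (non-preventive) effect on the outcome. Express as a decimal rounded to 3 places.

PN ≈ 0.385

p₁ = 0.26, p₀ = 0.16.
Under exogeneity and monotonicity, PN = (p₁ − p₀) / p₁.
PN = (0.26 − 0.16) / 0.26 = 0.1 / 0.26 ≈ 0.3846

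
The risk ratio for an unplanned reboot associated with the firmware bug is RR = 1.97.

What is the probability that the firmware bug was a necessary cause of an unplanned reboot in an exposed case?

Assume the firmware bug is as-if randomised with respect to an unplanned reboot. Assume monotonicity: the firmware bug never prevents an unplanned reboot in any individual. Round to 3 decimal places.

Under exogeneity and monotonicity, PN = (RR − 1) / RR = 1 − 1/RR.
PN = (1.97 − 1) / 1.97 = 0.97 / 1.97 ≈ 0.4924

PN ≈ 0.492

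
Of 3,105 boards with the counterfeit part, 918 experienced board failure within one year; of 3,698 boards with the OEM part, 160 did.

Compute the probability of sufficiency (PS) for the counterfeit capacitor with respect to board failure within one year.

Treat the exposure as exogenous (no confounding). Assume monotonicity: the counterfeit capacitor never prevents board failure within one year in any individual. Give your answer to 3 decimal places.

PS ≈ 0.264

p₁ = P(outcome | exposed) = 918/3105 = 0.29565
p₀ = P(outcome | unexposed) = 160/3698 = 0.043267
Under exogeneity and monotonicity, PS = (p₁ − p₀) / (1 − p₀).
PS = (0.29565 − 0.043267) / (1 − 0.043267) = 0.25239 / 0.95673 ≈ 0.2638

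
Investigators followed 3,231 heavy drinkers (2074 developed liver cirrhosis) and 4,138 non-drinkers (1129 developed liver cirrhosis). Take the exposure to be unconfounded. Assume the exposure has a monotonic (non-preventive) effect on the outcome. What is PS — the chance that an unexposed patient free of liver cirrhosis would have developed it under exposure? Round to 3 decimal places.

p₁ = P(outcome | exposed) = 2074/3231 = 0.64191
p₀ = P(outcome | unexposed) = 1129/4138 = 0.27284
Under exogeneity and monotonicity, PS = (p₁ − p₀) / (1 − p₀).
PS = (0.64191 − 0.27284) / (1 − 0.27284) = 0.36907 / 0.72716 ≈ 0.5075

PS ≈ 0.508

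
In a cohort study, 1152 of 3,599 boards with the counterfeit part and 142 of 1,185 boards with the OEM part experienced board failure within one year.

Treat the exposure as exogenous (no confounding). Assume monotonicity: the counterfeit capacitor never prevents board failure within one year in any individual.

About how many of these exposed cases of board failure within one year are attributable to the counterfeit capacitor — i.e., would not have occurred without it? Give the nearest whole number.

p₁ = P(outcome | exposed) = 1152/3599 = 0.32009
p₀ = P(outcome | unexposed) = 142/1185 = 0.11983
PN = (p₁ − p₀)/p₁ = (0.32009 − 0.11983) / 0.32009 ≈ 0.62563.
Attributable cases ≈ PN × (exposed cases) = 0.62563 × 1152 ≈ 720.73.

about 721 cases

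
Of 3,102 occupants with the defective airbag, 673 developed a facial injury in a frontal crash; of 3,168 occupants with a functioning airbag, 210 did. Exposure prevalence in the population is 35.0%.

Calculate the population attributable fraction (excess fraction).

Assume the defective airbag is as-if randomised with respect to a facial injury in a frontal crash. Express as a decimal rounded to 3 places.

p₁ = P(outcome | exposed) = 673/3102 = 0.21696
p₀ = P(outcome | unexposed) = 210/3168 = 0.066288
Overall risk P(Y=1) = π·p₁ + (1−π)·p₀ = 0.35×0.21696 + 0.65×0.066288 = 0.11902.
Under exogeneity, PAF = [P(Y=1) − p₀] / P(Y=1).
PAF = (0.11902 − 0.066288) / 0.11902 ≈ 0.4431

PAF ≈ 0.443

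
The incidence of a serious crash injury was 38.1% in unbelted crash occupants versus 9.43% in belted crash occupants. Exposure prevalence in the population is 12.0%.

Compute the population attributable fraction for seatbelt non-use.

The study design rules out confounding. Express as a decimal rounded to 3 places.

p₁ = 0.381, p₀ = 0.0943.
Overall risk P(Y=1) = π·p₁ + (1−π)·p₀ = 0.12×0.381 + 0.88×0.0943 = 0.1287.
Under exogeneity, PAF = [P(Y=1) − p₀] / P(Y=1).
PAF = (0.1287 − 0.0943) / 0.1287 ≈ 0.2673

PAF ≈ 0.267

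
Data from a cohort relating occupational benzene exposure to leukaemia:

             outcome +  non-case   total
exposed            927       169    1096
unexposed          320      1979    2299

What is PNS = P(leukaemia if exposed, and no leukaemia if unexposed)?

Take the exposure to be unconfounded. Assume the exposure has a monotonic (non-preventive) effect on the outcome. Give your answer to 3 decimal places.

PNS ≈ 0.707

p₁ = P(outcome | exposed) = 927/1096 = 0.8458
p₀ = P(outcome | unexposed) = 320/2299 = 0.13919
Under exogeneity and monotonicity, PNS = p₁ − p₀.
PNS = 0.8458 − 0.13919 = 0.70661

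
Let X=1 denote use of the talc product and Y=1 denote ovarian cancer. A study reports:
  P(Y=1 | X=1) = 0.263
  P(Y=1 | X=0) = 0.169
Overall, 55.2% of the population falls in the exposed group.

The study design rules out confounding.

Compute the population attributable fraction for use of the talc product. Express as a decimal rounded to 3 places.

Let p₁ = 0.263, p₀ = 0.169.
Overall risk P(Y=1) = π·p₁ + (1−π)·p₀ = 0.552×0.263 + 0.448×0.169 = 0.22089.
Under exogeneity, PAF = [P(Y=1) − p₀] / P(Y=1).
PAF = (0.22089 − 0.169) / 0.22089 ≈ 0.2349

PAF ≈ 0.235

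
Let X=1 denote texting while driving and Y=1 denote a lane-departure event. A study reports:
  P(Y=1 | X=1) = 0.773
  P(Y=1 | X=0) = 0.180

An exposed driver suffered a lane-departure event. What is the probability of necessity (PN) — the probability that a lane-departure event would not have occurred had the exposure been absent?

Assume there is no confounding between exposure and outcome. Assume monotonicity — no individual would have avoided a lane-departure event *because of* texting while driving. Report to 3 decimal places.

PN ≈ 0.767

Let p₁ = 0.773, p₀ = 0.18.
Under exogeneity and monotonicity, PN = (p₁ − p₀) / p₁.
PN = (0.773 − 0.18) / 0.773 = 0.593 / 0.773 ≈ 0.7671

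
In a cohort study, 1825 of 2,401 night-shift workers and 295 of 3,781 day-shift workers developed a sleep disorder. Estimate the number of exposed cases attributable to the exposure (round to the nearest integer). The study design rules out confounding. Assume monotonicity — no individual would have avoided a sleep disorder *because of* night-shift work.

p₁ = P(outcome | exposed) = 1825/2401 = 0.7601
p₀ = P(outcome | unexposed) = 295/3781 = 0.078022
PN = (p₁ − p₀)/p₁ = (0.7601 − 0.078022) / 0.7601 ≈ 0.89735.
Attributable cases ≈ PN × (exposed cases) = 0.89735 × 1825 ≈ 1637.67.

about 1638 cases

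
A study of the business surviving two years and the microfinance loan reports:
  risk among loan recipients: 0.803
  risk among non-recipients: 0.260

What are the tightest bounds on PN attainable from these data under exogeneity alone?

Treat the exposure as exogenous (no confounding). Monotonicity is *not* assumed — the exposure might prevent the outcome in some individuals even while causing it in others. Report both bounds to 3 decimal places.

0.676 ≤ PN ≤ 0.922

Let p₁ = 0.803, p₀ = 0.26.
Under exogeneity alone the bounds on PN are max{0,(p₁−p₀)/p₁} ≤ PN ≤ min{1,(1−p₀)/p₁}.
  lower = (p₁ − p₀)/p₁ = 0.543 / 0.803 ≈ 0.6762
  upper = min{1, (1 − p₀)/p₁} = 0.74 / 0.803 ≈ 0.9215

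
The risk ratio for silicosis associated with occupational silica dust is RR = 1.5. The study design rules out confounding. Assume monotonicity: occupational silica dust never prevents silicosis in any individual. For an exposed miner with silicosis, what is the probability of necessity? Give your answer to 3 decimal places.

Under exogeneity and monotonicity, PN = (RR − 1) / RR = 1 − 1/RR.
PN = (1.5 − 1) / 1.5 = 0.5 / 1.5 ≈ 0.3333

PN ≈ 0.333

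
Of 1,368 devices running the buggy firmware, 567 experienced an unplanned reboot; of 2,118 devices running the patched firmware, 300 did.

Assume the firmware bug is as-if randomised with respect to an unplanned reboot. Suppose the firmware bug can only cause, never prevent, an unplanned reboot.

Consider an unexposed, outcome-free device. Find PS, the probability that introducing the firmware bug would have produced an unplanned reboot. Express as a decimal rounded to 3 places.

p₁ = P(outcome | exposed) = 567/1368 = 0.41447
p₀ = P(outcome | unexposed) = 300/2118 = 0.14164
Under exogeneity and monotonicity, PS = (p₁ − p₀) / (1 − p₀).
PS = (0.41447 − 0.14164) / (1 − 0.14164) = 0.27283 / 0.85836 ≈ 0.3179

PS ≈ 0.318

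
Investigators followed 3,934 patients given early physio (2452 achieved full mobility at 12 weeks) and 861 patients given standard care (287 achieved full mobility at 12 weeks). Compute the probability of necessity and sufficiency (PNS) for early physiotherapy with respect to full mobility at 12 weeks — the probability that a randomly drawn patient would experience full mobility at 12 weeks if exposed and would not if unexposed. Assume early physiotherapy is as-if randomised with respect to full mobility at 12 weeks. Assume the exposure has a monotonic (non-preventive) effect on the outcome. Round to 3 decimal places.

PNS ≈ 0.290

p₁ = P(outcome | exposed) = 2452/3934 = 0.62328
p₀ = P(outcome | unexposed) = 287/861 = 0.33333
Under exogeneity and monotonicity, PNS = p₁ − p₀.
PNS = 0.62328 − 0.33333 = 0.28995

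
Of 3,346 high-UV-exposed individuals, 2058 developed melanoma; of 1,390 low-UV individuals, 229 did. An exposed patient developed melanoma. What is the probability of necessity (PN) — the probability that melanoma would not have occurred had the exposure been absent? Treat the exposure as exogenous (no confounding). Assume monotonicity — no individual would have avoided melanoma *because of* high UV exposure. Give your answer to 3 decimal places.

PN ≈ 0.732

p₁ = P(outcome | exposed) = 2058/3346 = 0.61506
p₀ = P(outcome | unexposed) = 229/1390 = 0.16475
Under exogeneity and monotonicity, PN = (p₁ − p₀) / p₁.
PN = (0.61506 − 0.16475) / 0.61506 = 0.45031 / 0.61506 ≈ 0.7321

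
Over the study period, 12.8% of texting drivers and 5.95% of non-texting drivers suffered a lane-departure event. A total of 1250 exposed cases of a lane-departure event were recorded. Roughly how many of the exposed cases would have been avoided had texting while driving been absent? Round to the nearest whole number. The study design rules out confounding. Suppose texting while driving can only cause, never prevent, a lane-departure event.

about 669 cases

p₁ = 0.128, p₀ = 0.0595.
PN = (p₁ − p₀)/p₁ = (0.128 − 0.0595) / 0.128 ≈ 0.53516.
Attributable cases ≈ PN × (exposed cases) = 0.53516 × 1250 ≈ 668.95.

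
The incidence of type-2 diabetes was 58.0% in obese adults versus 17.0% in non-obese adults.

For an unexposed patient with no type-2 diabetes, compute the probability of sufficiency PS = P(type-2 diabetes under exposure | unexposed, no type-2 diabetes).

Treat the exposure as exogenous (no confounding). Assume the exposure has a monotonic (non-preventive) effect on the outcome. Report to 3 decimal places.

PS ≈ 0.494

p₁ = 0.58, p₀ = 0.17.
Under exogeneity and monotonicity, PS = (p₁ − p₀) / (1 − p₀).
PS = (0.58 − 0.17) / (1 − 0.17) = 0.41 / 0.83 ≈ 0.4940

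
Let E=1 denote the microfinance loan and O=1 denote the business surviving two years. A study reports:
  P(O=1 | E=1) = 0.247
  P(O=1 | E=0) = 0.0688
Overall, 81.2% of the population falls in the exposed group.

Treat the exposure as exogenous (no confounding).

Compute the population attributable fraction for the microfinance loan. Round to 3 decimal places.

PAF ≈ 0.678

Let p₁ = 0.247, p₀ = 0.0688.
Overall risk P(Y=1) = π·p₁ + (1−π)·p₀ = 0.812×0.247 + 0.188×0.0688 = 0.2135.
Under exogeneity, PAF = [P(Y=1) − p₀] / P(Y=1).
PAF = (0.2135 − 0.0688) / 0.2135 ≈ 0.6777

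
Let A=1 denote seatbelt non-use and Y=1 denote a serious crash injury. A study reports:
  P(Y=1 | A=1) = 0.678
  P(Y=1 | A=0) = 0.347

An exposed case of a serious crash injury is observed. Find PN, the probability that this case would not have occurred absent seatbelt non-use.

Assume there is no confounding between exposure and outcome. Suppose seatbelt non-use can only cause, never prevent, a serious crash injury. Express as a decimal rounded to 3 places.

PN ≈ 0.488

Let p₁ = 0.678, p₀ = 0.347.
Under exogeneity and monotonicity, PN = (p₁ − p₀) / p₁.
PN = (0.678 − 0.347) / 0.678 = 0.331 / 0.678 ≈ 0.4882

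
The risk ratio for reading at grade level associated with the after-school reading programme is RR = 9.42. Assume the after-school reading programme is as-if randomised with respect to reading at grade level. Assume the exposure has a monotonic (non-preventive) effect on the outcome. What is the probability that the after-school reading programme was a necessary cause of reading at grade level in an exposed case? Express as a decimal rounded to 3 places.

PN ≈ 0.894

Under exogeneity and monotonicity, PN = (RR − 1) / RR = 1 − 1/RR.
PN = (9.42 − 1) / 9.42 = 8.42 / 9.42 ≈ 0.8938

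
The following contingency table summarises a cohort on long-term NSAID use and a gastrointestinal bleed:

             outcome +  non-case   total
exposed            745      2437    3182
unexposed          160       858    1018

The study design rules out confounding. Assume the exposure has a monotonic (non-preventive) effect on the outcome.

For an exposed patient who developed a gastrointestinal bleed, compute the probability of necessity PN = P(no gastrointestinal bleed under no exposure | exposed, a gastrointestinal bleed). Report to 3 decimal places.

p₁ = P(outcome | exposed) = 745/3182 = 0.23413
p₀ = P(outcome | unexposed) = 160/1018 = 0.15717
Under exogeneity and monotonicity, PN = (p₁ − p₀)/p₁.
PN = (0.23413 − 0.15717) / 0.23413 ≈ 0.3287

PN ≈ 0.329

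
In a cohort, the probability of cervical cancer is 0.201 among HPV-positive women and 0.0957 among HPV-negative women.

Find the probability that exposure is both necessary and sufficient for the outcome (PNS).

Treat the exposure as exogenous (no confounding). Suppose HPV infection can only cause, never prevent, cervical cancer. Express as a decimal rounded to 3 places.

PNS ≈ 0.105

Let p₁ = 0.201, p₀ = 0.0957.
Under exogeneity and monotonicity, PNS = p₁ − p₀.
PNS = 0.201 − 0.0957 = 0.1053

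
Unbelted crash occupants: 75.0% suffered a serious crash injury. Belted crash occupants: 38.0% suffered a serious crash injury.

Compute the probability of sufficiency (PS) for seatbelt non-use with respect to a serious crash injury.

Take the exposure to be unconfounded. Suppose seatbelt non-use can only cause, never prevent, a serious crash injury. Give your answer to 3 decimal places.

p₁ = 0.75, p₀ = 0.38.
Under exogeneity and monotonicity, PS = (p₁ − p₀) / (1 − p₀).
PS = (0.75 − 0.38) / (1 − 0.38) = 0.37 / 0.62 ≈ 0.5968

PS ≈ 0.597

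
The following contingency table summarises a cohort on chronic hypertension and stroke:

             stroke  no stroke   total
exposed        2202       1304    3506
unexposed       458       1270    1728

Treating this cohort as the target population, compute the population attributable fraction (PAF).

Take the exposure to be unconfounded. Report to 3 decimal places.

p₁ = P(outcome | exposed) = 2202/3506 = 0.62807
p₀ = P(outcome | unexposed) = 458/1728 = 0.26505
Exposure prevalence π = 3506/5234 = 0.66985; overall risk P(Y=1) = 0.50822.
Under exogeneity, PAF = [P(Y=1) − p₀]/P(Y=1).
PAF = (0.50822 − 0.26505) / 0.50822 ≈ 0.4785

PAF ≈ 0.478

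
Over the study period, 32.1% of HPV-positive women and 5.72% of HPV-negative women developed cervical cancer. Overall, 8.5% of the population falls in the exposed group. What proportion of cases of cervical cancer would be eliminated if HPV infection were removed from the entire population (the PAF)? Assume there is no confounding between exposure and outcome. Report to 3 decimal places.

p₁ = 0.321, p₀ = 0.0572.
Overall risk P(Y=1) = π·p₁ + (1−π)·p₀ = 0.085×0.321 + 0.915×0.0572 = 0.079623.
Under exogeneity, PAF = [P(Y=1) − p₀] / P(Y=1).
PAF = (0.079623 − 0.0572) / 0.079623 ≈ 0.2816

PAF ≈ 0.282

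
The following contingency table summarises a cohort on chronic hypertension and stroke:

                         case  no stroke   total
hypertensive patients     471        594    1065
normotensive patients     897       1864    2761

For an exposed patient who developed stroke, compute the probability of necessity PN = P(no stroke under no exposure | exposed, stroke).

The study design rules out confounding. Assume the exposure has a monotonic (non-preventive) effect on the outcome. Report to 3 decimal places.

PN ≈ 0.265

p₁ = P(outcome | exposed) = 471/1065 = 0.44225
p₀ = P(outcome | unexposed) = 897/2761 = 0.32488
Under exogeneity and monotonicity, PN = (p₁ − p₀) / p₁.
PN = (0.44225 − 0.32488) / 0.44225 = 0.11737 / 0.44225 ≈ 0.2654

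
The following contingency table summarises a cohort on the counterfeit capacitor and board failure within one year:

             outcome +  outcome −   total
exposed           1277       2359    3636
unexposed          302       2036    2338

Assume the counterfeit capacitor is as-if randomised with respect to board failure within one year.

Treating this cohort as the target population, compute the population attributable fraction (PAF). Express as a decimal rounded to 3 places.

PAF ≈ 0.511

p₁ = P(outcome | exposed) = 1277/3636 = 0.35121
p₀ = P(outcome | unexposed) = 302/2338 = 0.12917
Exposure prevalence π = 3636/5974 = 0.60864; overall risk P(Y=1) = 0.26431.
Under exogeneity, PAF = [P(Y=1) − p₀]/P(Y=1).
PAF = (0.26431 − 0.12917) / 0.26431 ≈ 0.5113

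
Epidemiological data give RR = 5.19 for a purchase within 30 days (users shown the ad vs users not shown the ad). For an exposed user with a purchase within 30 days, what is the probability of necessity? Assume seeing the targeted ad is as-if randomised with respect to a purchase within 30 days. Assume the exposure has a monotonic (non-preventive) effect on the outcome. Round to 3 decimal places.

PN ≈ 0.807

Under exogeneity and monotonicity, PN = (RR − 1) / RR = 1 − 1/RR.
PN = (5.19 − 1) / 5.19 = 4.19 / 5.19 ≈ 0.8073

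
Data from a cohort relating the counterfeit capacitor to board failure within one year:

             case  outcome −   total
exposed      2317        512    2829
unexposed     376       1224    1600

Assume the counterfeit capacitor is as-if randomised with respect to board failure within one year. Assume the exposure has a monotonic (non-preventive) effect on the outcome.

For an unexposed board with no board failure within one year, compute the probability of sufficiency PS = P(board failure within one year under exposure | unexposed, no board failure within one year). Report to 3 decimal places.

PS ≈ 0.763

p₁ = P(outcome | exposed) = 2317/2829 = 0.81902
p₀ = P(outcome | unexposed) = 376/1600 = 0.235
Under exogeneity and monotonicity, PS = (p₁ − p₀) / (1 − p₀).
PS = (0.81902 − 0.235) / (1 − 0.235) = 0.58402 / 0.765 ≈ 0.7634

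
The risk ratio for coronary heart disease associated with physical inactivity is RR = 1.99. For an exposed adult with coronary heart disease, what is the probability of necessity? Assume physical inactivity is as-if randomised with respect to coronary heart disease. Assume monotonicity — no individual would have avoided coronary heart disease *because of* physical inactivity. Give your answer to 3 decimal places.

Under exogeneity and monotonicity, PN = (RR − 1) / RR = 1 − 1/RR.
PN = (1.99 − 1) / 1.99 = 0.99 / 1.99 ≈ 0.4975

PN ≈ 0.497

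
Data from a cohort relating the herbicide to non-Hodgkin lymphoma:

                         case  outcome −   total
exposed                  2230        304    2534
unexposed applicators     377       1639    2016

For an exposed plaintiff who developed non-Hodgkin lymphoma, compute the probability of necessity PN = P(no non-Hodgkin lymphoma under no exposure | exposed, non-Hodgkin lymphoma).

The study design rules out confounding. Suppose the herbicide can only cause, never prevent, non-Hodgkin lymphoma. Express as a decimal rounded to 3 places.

p₁ = P(outcome | exposed) = 2230/2534 = 0.88003
p₀ = P(outcome | unexposed) = 377/2016 = 0.187
Under exogeneity and monotonicity, PN = (p₁ − p₀) / p₁.
PN = (0.88003 − 0.187) / 0.88003 = 0.69303 / 0.88003 ≈ 0.7875

PN ≈ 0.788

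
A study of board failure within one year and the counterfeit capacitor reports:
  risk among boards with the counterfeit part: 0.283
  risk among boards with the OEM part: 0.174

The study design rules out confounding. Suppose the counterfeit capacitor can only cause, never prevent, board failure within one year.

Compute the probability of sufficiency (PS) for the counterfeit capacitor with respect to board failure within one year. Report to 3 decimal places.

PS ≈ 0.132

Let p₁ = 0.283, p₀ = 0.174.
Under exogeneity and monotonicity, PS = (p₁ − p₀) / (1 − p₀).
PS = (0.283 − 0.174) / (1 − 0.174) = 0.109 / 0.826 ≈ 0.1320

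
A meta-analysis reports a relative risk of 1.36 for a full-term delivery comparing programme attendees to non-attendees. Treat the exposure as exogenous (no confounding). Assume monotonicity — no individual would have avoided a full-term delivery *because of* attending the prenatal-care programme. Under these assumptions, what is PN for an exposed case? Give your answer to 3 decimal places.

PN ≈ 0.265

Under exogeneity and monotonicity, PN = (RR − 1) / RR = 1 − 1/RR.
PN = (1.36 − 1) / 1.36 = 0.36 / 1.36 ≈ 0.2647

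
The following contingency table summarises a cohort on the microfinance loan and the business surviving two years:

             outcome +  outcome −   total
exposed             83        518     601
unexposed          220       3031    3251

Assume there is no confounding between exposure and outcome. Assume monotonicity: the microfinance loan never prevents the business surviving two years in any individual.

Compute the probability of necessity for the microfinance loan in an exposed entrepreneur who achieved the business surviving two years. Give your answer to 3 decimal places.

p₁ = P(outcome | exposed) = 83/601 = 0.1381
p₀ = P(outcome | unexposed) = 220/3251 = 0.067671
Under exogeneity and monotonicity, PN = (p₁ − p₀)/p₁.
PN = (0.1381 − 0.067671) / 0.1381 ≈ 0.5100

PN ≈ 0.510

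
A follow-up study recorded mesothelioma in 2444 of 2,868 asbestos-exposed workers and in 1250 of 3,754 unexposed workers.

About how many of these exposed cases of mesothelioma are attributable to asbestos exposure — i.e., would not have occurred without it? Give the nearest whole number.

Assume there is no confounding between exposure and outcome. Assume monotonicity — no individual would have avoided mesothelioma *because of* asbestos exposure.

about 1489 cases

p₁ = P(outcome | exposed) = 2444/2868 = 0.85216
p₀ = P(outcome | unexposed) = 1250/3754 = 0.33298
PN = (p₁ − p₀)/p₁ = (0.85216 − 0.33298) / 0.85216 ≈ 0.60925.
Attributable cases ≈ PN × (exposed cases) = 0.60925 × 2444 ≈ 1489.02.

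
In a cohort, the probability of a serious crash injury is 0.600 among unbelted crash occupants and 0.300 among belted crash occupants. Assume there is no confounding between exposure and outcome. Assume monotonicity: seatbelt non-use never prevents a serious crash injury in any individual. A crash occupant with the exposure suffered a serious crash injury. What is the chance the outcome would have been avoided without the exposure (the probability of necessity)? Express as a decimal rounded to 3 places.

PN ≈ 0.500

Let p₁ = 0.6, p₀ = 0.3.
Under exogeneity and monotonicity, PN = (p₁ − p₀) / p₁.
PN = (0.6 − 0.3) / 0.6 = 0.3 / 0.6 ≈ 0.5000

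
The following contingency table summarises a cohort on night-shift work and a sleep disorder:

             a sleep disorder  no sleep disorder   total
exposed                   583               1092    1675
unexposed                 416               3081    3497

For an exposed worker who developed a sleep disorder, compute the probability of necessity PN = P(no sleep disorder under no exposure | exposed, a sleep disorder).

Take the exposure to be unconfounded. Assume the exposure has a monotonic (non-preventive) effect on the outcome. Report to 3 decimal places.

p₁ = P(outcome | exposed) = 583/1675 = 0.34806
p₀ = P(outcome | unexposed) = 416/3497 = 0.11896
Under exogeneity and monotonicity, PN = (p₁ − p₀)/p₁.
PN = (0.34806 − 0.11896) / 0.34806 ≈ 0.6582

PN ≈ 0.658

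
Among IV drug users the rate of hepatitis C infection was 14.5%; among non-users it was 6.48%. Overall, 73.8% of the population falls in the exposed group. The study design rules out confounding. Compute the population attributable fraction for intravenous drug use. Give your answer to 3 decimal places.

p₁ = 0.145, p₀ = 0.0648.
Overall risk P(Y=1) = π·p₁ + (1−π)·p₀ = 0.738×0.145 + 0.262×0.0648 = 0.12399.
Under exogeneity, PAF = [P(Y=1) − p₀] / P(Y=1).
PAF = (0.12399 − 0.0648) / 0.12399 ≈ 0.4774

PAF ≈ 0.477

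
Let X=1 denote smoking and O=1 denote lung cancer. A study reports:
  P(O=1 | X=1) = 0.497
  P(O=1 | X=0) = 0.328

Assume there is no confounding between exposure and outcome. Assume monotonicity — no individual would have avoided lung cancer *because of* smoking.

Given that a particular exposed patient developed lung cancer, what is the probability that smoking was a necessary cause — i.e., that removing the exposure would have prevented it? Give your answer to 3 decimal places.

Let p₁ = 0.497, p₀ = 0.328.
Under exogeneity and monotonicity, PN = (p₁ − p₀) / p₁.
PN = (0.497 − 0.328) / 0.497 = 0.169 / 0.497 ≈ 0.3400

PN ≈ 0.340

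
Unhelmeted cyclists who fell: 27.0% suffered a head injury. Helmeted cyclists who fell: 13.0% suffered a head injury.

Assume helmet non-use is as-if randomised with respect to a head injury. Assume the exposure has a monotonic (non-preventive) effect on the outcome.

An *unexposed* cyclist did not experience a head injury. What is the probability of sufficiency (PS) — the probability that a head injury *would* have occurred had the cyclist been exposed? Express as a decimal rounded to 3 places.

PS ≈ 0.161

p₁ = 0.27, p₀ = 0.13.
Under exogeneity and monotonicity, PS = (p₁ − p₀) / (1 − p₀).
PS = (0.27 − 0.13) / (1 − 0.13) = 0.14 / 0.87 ≈ 0.1609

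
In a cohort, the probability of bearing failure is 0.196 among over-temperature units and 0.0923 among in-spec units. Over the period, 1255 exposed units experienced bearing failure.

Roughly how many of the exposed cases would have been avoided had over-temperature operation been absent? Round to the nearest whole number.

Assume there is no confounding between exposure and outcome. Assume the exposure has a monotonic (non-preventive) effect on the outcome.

about 664 cases

Let p₁ = 0.196, p₀ = 0.0923.
PN = (p₁ − p₀)/p₁ = (0.196 − 0.0923) / 0.196 ≈ 0.52908.
Attributable cases ≈ PN × (exposed cases) = 0.52908 × 1255 ≈ 664.00.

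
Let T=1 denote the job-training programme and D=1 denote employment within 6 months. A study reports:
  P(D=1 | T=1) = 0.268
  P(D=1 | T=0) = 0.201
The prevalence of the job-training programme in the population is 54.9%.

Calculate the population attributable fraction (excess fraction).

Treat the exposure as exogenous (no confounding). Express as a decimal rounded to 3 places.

PAF ≈ 0.155

Let p₁ = 0.268, p₀ = 0.201.
Overall risk P(Y=1) = π·p₁ + (1−π)·p₀ = 0.549×0.268 + 0.451×0.201 = 0.23778.
Under exogeneity, PAF = [P(Y=1) − p₀] / P(Y=1).
PAF = (0.23778 − 0.201) / 0.23778 ≈ 0.1547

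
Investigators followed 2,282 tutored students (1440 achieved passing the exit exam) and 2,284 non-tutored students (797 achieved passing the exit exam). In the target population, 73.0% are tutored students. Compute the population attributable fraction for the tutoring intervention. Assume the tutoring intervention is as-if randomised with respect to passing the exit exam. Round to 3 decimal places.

PAF ≈ 0.371

p₁ = P(outcome | exposed) = 1440/2282 = 0.63103
p₀ = P(outcome | unexposed) = 797/2284 = 0.34895
Overall risk P(Y=1) = π·p₁ + (1−π)·p₀ = 0.73×0.63103 + 0.27×0.34895 = 0.55486.
Under exogeneity, PAF = [P(Y=1) − p₀] / P(Y=1).
PAF = (0.55486 − 0.34895) / 0.55486 ≈ 0.3711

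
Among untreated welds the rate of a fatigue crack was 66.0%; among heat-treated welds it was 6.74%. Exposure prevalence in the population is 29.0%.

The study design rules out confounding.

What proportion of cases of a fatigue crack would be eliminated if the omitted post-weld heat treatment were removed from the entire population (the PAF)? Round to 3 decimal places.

PAF ≈ 0.718

p₁ = 0.66, p₀ = 0.0674.
Overall risk P(Y=1) = π·p₁ + (1−π)·p₀ = 0.29×0.66 + 0.71×0.0674 = 0.23925.
Under exogeneity, PAF = [P(Y=1) − p₀] / P(Y=1).
PAF = (0.23925 − 0.0674) / 0.23925 ≈ 0.7183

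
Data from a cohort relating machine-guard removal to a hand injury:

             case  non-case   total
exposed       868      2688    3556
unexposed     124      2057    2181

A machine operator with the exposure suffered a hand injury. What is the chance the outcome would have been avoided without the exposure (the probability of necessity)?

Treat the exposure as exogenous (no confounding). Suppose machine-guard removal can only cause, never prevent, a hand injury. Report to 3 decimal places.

PN ≈ 0.767

p₁ = P(outcome | exposed) = 868/3556 = 0.24409
p₀ = P(outcome | unexposed) = 124/2181 = 0.056855
Under exogeneity and monotonicity, PN = (p₁ − p₀)/p₁.
PN = (0.24409 − 0.056855) / 0.24409 ≈ 0.7671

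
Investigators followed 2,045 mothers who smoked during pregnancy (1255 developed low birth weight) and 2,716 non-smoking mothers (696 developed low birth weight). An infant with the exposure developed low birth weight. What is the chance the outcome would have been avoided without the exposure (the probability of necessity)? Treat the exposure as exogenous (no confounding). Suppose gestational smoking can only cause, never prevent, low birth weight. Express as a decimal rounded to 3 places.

PN ≈ 0.582

p₁ = P(outcome | exposed) = 1255/2045 = 0.61369
p₀ = P(outcome | unexposed) = 696/2716 = 0.25626
Under exogeneity and monotonicity, PN = (p₁ − p₀) / p₁.
PN = (0.61369 − 0.25626) / 0.61369 = 0.35743 / 0.61369 ≈ 0.5824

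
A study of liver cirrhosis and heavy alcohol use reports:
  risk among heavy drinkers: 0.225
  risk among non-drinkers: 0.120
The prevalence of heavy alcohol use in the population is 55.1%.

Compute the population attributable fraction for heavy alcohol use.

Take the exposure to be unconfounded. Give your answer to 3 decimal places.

Let p₁ = 0.225, p₀ = 0.12.
Overall risk P(Y=1) = π·p₁ + (1−π)·p₀ = 0.551×0.225 + 0.449×0.12 = 0.17786.
Under exogeneity, PAF = [P(Y=1) − p₀] / P(Y=1).
PAF = (0.17786 − 0.12) / 0.17786 ≈ 0.3253

PAF ≈ 0.325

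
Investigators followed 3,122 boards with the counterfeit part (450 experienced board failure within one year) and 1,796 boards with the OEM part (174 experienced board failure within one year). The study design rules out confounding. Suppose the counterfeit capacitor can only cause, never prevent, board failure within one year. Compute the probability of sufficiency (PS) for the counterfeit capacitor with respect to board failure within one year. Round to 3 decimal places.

PS ≈ 0.052

p₁ = P(outcome | exposed) = 450/3122 = 0.14414
p₀ = P(outcome | unexposed) = 174/1796 = 0.096882
Under exogeneity and monotonicity, PS = (p₁ − p₀) / (1 − p₀).
PS = (0.14414 − 0.096882) / (1 − 0.096882) = 0.047256 / 0.90312 ≈ 0.0523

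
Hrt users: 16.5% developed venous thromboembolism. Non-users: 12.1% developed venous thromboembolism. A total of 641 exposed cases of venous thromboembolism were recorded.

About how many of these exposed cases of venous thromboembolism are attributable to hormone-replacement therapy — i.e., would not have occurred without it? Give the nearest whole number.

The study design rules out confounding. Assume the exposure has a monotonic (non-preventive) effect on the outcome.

about 171 cases

p₁ = 0.165, p₀ = 0.121.
PN = (p₁ − p₀)/p₁ = (0.165 − 0.121) / 0.165 ≈ 0.26667.
Attributable cases ≈ PN × (exposed cases) = 0.26667 × 641 ≈ 170.93.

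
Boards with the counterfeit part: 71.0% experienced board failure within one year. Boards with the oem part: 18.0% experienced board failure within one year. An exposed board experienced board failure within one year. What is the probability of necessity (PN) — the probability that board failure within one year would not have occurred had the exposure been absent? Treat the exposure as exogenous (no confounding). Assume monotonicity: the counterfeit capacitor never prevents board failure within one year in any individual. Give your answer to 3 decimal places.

p₁ = 0.71, p₀ = 0.18.
Under exogeneity and monotonicity, PN = (p₁ − p₀) / p₁.
PN = (0.71 − 0.18) / 0.71 = 0.53 / 0.71 ≈ 0.7465

PN ≈ 0.746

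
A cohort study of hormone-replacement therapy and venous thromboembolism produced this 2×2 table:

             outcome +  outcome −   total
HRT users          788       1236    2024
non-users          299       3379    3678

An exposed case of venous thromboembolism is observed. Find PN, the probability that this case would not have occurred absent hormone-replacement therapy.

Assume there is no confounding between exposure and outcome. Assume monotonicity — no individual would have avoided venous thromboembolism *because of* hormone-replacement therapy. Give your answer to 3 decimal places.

p₁ = P(outcome | exposed) = 788/2024 = 0.38933
p₀ = P(outcome | unexposed) = 299/3678 = 0.081294
Under exogeneity and monotonicity, PN = (p₁ − p₀)/p₁.
PN = (0.38933 − 0.081294) / 0.38933 ≈ 0.7912

PN ≈ 0.791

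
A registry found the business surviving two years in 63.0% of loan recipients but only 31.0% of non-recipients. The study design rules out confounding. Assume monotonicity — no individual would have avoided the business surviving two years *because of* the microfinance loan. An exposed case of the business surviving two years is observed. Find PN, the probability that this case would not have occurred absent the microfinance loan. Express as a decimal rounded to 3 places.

p₁ = 0.63, p₀ = 0.31.
Under exogeneity and monotonicity, PN = (p₁ − p₀) / p₁.
PN = (0.63 − 0.31) / 0.63 = 0.32 / 0.63 ≈ 0.5079

PN ≈ 0.508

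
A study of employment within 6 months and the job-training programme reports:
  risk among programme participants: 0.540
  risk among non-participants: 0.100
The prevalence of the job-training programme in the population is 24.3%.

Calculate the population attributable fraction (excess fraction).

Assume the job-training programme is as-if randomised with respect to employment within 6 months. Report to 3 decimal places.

Let p₁ = 0.54, p₀ = 0.1.
Overall risk P(Y=1) = π·p₁ + (1−π)·p₀ = 0.243×0.54 + 0.757×0.1 = 0.20692.
Under exogeneity, PAF = [P(Y=1) − p₀] / P(Y=1).
PAF = (0.20692 − 0.1) / 0.20692 ≈ 0.5167

PAF ≈ 0.517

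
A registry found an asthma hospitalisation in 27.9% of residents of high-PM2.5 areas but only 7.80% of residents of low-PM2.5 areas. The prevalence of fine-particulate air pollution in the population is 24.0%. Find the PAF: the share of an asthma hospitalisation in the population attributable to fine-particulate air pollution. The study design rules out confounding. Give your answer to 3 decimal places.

p₁ = 0.279, p₀ = 0.078.
Overall risk P(Y=1) = π·p₁ + (1−π)·p₀ = 0.24×0.279 + 0.76×0.078 = 0.12624.
Under exogeneity, PAF = [P(Y=1) − p₀] / P(Y=1).
PAF = (0.12624 − 0.078) / 0.12624 ≈ 0.3821

PAF ≈ 0.382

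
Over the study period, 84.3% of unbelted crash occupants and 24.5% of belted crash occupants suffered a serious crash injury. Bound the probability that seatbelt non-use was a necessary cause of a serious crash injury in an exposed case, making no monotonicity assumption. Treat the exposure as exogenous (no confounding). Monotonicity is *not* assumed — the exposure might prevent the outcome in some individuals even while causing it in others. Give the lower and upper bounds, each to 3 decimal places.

p₁ = 0.843, p₀ = 0.245.
Under exogeneity alone the bounds on PN are max{0,(p₁−p₀)/p₁} ≤ PN ≤ min{1,(1−p₀)/p₁}.
  lower = (p₁ − p₀)/p₁ = 0.598 / 0.843 ≈ 0.7094
  upper = min{1, (1 − p₀)/p₁} = 0.755 / 0.843 ≈ 0.8956

0.709 ≤ PN ≤ 0.896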